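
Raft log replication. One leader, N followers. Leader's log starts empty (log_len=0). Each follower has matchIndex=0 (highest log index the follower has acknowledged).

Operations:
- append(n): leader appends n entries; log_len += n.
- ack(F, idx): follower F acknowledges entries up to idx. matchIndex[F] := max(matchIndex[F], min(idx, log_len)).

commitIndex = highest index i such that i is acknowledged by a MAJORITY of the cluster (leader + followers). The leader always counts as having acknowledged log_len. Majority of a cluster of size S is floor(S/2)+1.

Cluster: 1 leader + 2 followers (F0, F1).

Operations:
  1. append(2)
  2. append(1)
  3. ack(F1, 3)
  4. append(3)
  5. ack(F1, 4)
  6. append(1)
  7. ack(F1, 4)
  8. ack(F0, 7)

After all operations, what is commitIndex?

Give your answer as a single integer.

Answer: 7

Derivation:
Op 1: append 2 -> log_len=2
Op 2: append 1 -> log_len=3
Op 3: F1 acks idx 3 -> match: F0=0 F1=3; commitIndex=3
Op 4: append 3 -> log_len=6
Op 5: F1 acks idx 4 -> match: F0=0 F1=4; commitIndex=4
Op 6: append 1 -> log_len=7
Op 7: F1 acks idx 4 -> match: F0=0 F1=4; commitIndex=4
Op 8: F0 acks idx 7 -> match: F0=7 F1=4; commitIndex=7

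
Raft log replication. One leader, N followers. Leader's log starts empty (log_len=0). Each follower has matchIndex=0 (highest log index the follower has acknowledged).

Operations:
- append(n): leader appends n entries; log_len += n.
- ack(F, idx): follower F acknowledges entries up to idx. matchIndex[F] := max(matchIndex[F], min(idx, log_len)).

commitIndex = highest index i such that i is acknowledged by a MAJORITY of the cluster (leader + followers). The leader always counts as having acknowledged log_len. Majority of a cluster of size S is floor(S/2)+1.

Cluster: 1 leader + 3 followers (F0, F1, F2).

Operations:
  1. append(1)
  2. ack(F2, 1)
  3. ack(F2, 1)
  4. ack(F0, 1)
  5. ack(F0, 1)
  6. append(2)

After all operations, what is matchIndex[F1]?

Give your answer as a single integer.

Answer: 0

Derivation:
Op 1: append 1 -> log_len=1
Op 2: F2 acks idx 1 -> match: F0=0 F1=0 F2=1; commitIndex=0
Op 3: F2 acks idx 1 -> match: F0=0 F1=0 F2=1; commitIndex=0
Op 4: F0 acks idx 1 -> match: F0=1 F1=0 F2=1; commitIndex=1
Op 5: F0 acks idx 1 -> match: F0=1 F1=0 F2=1; commitIndex=1
Op 6: append 2 -> log_len=3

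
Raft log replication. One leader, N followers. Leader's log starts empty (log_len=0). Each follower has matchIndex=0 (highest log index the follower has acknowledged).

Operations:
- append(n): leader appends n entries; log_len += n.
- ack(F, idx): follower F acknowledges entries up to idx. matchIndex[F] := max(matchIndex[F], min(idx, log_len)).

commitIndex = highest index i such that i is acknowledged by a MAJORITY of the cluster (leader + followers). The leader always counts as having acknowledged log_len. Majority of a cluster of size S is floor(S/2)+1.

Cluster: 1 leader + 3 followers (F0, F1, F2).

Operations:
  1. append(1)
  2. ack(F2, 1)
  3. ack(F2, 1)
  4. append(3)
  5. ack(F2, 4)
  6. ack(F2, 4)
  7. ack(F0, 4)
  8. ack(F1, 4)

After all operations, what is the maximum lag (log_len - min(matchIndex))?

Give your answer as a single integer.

Op 1: append 1 -> log_len=1
Op 2: F2 acks idx 1 -> match: F0=0 F1=0 F2=1; commitIndex=0
Op 3: F2 acks idx 1 -> match: F0=0 F1=0 F2=1; commitIndex=0
Op 4: append 3 -> log_len=4
Op 5: F2 acks idx 4 -> match: F0=0 F1=0 F2=4; commitIndex=0
Op 6: F2 acks idx 4 -> match: F0=0 F1=0 F2=4; commitIndex=0
Op 7: F0 acks idx 4 -> match: F0=4 F1=0 F2=4; commitIndex=4
Op 8: F1 acks idx 4 -> match: F0=4 F1=4 F2=4; commitIndex=4

Answer: 0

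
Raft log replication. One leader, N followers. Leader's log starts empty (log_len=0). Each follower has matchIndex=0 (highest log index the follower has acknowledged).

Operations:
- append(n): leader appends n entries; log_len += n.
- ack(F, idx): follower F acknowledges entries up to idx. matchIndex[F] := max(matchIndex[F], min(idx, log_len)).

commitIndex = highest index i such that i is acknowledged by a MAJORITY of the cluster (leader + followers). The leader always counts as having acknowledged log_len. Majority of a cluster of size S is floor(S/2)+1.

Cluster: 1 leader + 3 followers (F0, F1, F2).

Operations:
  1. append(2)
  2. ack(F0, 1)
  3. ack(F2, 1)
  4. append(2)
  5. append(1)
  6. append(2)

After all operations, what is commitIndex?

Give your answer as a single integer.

Op 1: append 2 -> log_len=2
Op 2: F0 acks idx 1 -> match: F0=1 F1=0 F2=0; commitIndex=0
Op 3: F2 acks idx 1 -> match: F0=1 F1=0 F2=1; commitIndex=1
Op 4: append 2 -> log_len=4
Op 5: append 1 -> log_len=5
Op 6: append 2 -> log_len=7

Answer: 1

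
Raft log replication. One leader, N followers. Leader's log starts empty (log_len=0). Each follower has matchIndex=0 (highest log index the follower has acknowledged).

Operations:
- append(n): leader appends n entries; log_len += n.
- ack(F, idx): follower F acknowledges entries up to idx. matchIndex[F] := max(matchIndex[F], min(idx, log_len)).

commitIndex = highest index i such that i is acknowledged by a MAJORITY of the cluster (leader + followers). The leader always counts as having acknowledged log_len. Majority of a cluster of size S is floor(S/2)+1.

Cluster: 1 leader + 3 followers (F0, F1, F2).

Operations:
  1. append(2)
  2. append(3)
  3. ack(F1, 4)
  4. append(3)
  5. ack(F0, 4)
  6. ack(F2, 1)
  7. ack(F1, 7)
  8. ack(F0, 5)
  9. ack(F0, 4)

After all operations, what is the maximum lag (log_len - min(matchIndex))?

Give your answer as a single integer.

Op 1: append 2 -> log_len=2
Op 2: append 3 -> log_len=5
Op 3: F1 acks idx 4 -> match: F0=0 F1=4 F2=0; commitIndex=0
Op 4: append 3 -> log_len=8
Op 5: F0 acks idx 4 -> match: F0=4 F1=4 F2=0; commitIndex=4
Op 6: F2 acks idx 1 -> match: F0=4 F1=4 F2=1; commitIndex=4
Op 7: F1 acks idx 7 -> match: F0=4 F1=7 F2=1; commitIndex=4
Op 8: F0 acks idx 5 -> match: F0=5 F1=7 F2=1; commitIndex=5
Op 9: F0 acks idx 4 -> match: F0=5 F1=7 F2=1; commitIndex=5

Answer: 7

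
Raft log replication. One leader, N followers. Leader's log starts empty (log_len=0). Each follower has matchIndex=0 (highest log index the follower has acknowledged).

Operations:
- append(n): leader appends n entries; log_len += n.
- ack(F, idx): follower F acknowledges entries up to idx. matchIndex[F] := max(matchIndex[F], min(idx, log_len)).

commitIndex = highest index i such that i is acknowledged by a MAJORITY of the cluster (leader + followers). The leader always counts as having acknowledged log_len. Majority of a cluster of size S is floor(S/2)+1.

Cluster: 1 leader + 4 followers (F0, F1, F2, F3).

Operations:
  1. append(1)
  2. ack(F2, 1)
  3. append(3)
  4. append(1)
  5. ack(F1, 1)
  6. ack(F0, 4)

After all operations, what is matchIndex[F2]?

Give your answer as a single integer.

Answer: 1

Derivation:
Op 1: append 1 -> log_len=1
Op 2: F2 acks idx 1 -> match: F0=0 F1=0 F2=1 F3=0; commitIndex=0
Op 3: append 3 -> log_len=4
Op 4: append 1 -> log_len=5
Op 5: F1 acks idx 1 -> match: F0=0 F1=1 F2=1 F3=0; commitIndex=1
Op 6: F0 acks idx 4 -> match: F0=4 F1=1 F2=1 F3=0; commitIndex=1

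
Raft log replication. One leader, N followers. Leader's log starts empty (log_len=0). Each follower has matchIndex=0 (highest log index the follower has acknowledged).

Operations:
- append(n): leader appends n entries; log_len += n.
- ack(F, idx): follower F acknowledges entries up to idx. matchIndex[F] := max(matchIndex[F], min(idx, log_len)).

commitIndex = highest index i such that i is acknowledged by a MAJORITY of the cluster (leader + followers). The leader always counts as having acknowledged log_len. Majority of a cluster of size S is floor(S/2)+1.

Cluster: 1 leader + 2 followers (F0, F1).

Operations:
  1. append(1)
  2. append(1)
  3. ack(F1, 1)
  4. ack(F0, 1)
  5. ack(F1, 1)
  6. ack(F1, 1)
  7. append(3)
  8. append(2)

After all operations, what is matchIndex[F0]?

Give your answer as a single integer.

Answer: 1

Derivation:
Op 1: append 1 -> log_len=1
Op 2: append 1 -> log_len=2
Op 3: F1 acks idx 1 -> match: F0=0 F1=1; commitIndex=1
Op 4: F0 acks idx 1 -> match: F0=1 F1=1; commitIndex=1
Op 5: F1 acks idx 1 -> match: F0=1 F1=1; commitIndex=1
Op 6: F1 acks idx 1 -> match: F0=1 F1=1; commitIndex=1
Op 7: append 3 -> log_len=5
Op 8: append 2 -> log_len=7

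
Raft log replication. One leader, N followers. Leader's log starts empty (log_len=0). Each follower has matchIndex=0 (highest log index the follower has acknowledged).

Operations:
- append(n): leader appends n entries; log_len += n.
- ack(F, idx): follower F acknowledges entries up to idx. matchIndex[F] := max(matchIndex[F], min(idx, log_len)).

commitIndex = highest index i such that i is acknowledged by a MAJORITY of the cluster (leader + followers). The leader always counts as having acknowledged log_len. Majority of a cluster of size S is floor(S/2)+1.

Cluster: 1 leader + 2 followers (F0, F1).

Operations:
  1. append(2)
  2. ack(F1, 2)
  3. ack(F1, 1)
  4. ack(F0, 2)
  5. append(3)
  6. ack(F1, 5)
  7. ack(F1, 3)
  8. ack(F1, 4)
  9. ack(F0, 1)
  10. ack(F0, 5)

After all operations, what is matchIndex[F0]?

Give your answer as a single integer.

Answer: 5

Derivation:
Op 1: append 2 -> log_len=2
Op 2: F1 acks idx 2 -> match: F0=0 F1=2; commitIndex=2
Op 3: F1 acks idx 1 -> match: F0=0 F1=2; commitIndex=2
Op 4: F0 acks idx 2 -> match: F0=2 F1=2; commitIndex=2
Op 5: append 3 -> log_len=5
Op 6: F1 acks idx 5 -> match: F0=2 F1=5; commitIndex=5
Op 7: F1 acks idx 3 -> match: F0=2 F1=5; commitIndex=5
Op 8: F1 acks idx 4 -> match: F0=2 F1=5; commitIndex=5
Op 9: F0 acks idx 1 -> match: F0=2 F1=5; commitIndex=5
Op 10: F0 acks idx 5 -> match: F0=5 F1=5; commitIndex=5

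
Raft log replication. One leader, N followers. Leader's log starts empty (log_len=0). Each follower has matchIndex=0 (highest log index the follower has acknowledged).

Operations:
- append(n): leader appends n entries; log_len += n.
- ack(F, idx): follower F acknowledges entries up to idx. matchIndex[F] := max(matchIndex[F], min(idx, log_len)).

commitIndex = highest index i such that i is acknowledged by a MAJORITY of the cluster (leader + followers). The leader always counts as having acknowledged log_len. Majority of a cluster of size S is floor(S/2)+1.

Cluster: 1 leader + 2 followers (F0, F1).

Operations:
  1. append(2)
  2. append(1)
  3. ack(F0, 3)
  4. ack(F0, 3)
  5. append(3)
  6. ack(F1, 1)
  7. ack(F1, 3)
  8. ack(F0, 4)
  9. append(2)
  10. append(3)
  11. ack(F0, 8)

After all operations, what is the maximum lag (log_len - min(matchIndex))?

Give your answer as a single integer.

Op 1: append 2 -> log_len=2
Op 2: append 1 -> log_len=3
Op 3: F0 acks idx 3 -> match: F0=3 F1=0; commitIndex=3
Op 4: F0 acks idx 3 -> match: F0=3 F1=0; commitIndex=3
Op 5: append 3 -> log_len=6
Op 6: F1 acks idx 1 -> match: F0=3 F1=1; commitIndex=3
Op 7: F1 acks idx 3 -> match: F0=3 F1=3; commitIndex=3
Op 8: F0 acks idx 4 -> match: F0=4 F1=3; commitIndex=4
Op 9: append 2 -> log_len=8
Op 10: append 3 -> log_len=11
Op 11: F0 acks idx 8 -> match: F0=8 F1=3; commitIndex=8

Answer: 8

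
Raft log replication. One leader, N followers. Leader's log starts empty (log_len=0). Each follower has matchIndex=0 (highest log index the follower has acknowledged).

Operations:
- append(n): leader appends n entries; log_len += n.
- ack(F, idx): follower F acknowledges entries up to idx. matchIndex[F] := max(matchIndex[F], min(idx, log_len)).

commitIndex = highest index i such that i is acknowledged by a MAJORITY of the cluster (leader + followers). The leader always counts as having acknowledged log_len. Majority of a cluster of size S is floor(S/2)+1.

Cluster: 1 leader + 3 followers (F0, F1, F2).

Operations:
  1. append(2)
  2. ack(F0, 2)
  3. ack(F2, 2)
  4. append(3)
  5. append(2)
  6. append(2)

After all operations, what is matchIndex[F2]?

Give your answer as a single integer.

Answer: 2

Derivation:
Op 1: append 2 -> log_len=2
Op 2: F0 acks idx 2 -> match: F0=2 F1=0 F2=0; commitIndex=0
Op 3: F2 acks idx 2 -> match: F0=2 F1=0 F2=2; commitIndex=2
Op 4: append 3 -> log_len=5
Op 5: append 2 -> log_len=7
Op 6: append 2 -> log_len=9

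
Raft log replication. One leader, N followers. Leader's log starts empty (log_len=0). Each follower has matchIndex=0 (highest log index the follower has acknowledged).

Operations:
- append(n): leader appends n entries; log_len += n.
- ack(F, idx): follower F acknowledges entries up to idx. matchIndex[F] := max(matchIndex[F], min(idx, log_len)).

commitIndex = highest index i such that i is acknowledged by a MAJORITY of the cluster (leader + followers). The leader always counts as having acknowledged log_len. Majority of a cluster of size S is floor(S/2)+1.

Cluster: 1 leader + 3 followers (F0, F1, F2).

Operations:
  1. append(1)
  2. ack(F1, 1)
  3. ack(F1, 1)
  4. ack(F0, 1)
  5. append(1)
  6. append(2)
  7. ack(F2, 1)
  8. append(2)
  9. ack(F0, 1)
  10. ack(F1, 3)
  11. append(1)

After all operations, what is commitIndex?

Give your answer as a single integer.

Op 1: append 1 -> log_len=1
Op 2: F1 acks idx 1 -> match: F0=0 F1=1 F2=0; commitIndex=0
Op 3: F1 acks idx 1 -> match: F0=0 F1=1 F2=0; commitIndex=0
Op 4: F0 acks idx 1 -> match: F0=1 F1=1 F2=0; commitIndex=1
Op 5: append 1 -> log_len=2
Op 6: append 2 -> log_len=4
Op 7: F2 acks idx 1 -> match: F0=1 F1=1 F2=1; commitIndex=1
Op 8: append 2 -> log_len=6
Op 9: F0 acks idx 1 -> match: F0=1 F1=1 F2=1; commitIndex=1
Op 10: F1 acks idx 3 -> match: F0=1 F1=3 F2=1; commitIndex=1
Op 11: append 1 -> log_len=7

Answer: 1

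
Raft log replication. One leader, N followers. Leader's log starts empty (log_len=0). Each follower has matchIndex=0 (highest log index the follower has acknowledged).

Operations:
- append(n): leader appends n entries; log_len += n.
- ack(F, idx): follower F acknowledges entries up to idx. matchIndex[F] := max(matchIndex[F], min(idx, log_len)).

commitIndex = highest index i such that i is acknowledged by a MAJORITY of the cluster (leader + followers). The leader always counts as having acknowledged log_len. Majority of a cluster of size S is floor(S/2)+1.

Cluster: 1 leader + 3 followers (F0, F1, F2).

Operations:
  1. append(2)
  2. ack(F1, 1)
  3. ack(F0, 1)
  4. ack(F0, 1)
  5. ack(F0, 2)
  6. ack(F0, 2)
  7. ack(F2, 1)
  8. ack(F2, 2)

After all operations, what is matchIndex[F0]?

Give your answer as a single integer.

Answer: 2

Derivation:
Op 1: append 2 -> log_len=2
Op 2: F1 acks idx 1 -> match: F0=0 F1=1 F2=0; commitIndex=0
Op 3: F0 acks idx 1 -> match: F0=1 F1=1 F2=0; commitIndex=1
Op 4: F0 acks idx 1 -> match: F0=1 F1=1 F2=0; commitIndex=1
Op 5: F0 acks idx 2 -> match: F0=2 F1=1 F2=0; commitIndex=1
Op 6: F0 acks idx 2 -> match: F0=2 F1=1 F2=0; commitIndex=1
Op 7: F2 acks idx 1 -> match: F0=2 F1=1 F2=1; commitIndex=1
Op 8: F2 acks idx 2 -> match: F0=2 F1=1 F2=2; commitIndex=2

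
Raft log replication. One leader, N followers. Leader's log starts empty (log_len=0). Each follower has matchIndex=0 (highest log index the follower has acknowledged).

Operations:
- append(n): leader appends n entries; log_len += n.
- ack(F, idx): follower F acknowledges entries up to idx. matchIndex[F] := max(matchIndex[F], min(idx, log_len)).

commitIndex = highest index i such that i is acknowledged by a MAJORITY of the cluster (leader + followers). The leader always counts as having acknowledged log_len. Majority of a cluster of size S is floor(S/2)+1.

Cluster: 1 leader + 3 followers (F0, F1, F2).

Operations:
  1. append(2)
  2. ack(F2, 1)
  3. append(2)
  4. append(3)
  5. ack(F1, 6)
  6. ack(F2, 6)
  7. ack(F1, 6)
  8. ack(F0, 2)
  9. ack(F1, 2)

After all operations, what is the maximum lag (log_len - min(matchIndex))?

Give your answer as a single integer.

Op 1: append 2 -> log_len=2
Op 2: F2 acks idx 1 -> match: F0=0 F1=0 F2=1; commitIndex=0
Op 3: append 2 -> log_len=4
Op 4: append 3 -> log_len=7
Op 5: F1 acks idx 6 -> match: F0=0 F1=6 F2=1; commitIndex=1
Op 6: F2 acks idx 6 -> match: F0=0 F1=6 F2=6; commitIndex=6
Op 7: F1 acks idx 6 -> match: F0=0 F1=6 F2=6; commitIndex=6
Op 8: F0 acks idx 2 -> match: F0=2 F1=6 F2=6; commitIndex=6
Op 9: F1 acks idx 2 -> match: F0=2 F1=6 F2=6; commitIndex=6

Answer: 5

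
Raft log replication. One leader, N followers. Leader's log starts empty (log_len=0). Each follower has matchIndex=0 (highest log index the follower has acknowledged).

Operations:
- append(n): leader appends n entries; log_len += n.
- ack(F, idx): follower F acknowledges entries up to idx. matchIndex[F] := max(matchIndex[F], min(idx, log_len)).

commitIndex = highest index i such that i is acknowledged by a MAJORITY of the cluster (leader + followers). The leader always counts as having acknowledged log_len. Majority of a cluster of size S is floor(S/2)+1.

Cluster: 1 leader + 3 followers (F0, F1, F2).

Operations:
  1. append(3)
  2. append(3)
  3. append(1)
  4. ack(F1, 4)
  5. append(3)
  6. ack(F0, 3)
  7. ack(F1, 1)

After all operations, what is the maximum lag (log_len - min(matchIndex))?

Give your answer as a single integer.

Answer: 10

Derivation:
Op 1: append 3 -> log_len=3
Op 2: append 3 -> log_len=6
Op 3: append 1 -> log_len=7
Op 4: F1 acks idx 4 -> match: F0=0 F1=4 F2=0; commitIndex=0
Op 5: append 3 -> log_len=10
Op 6: F0 acks idx 3 -> match: F0=3 F1=4 F2=0; commitIndex=3
Op 7: F1 acks idx 1 -> match: F0=3 F1=4 F2=0; commitIndex=3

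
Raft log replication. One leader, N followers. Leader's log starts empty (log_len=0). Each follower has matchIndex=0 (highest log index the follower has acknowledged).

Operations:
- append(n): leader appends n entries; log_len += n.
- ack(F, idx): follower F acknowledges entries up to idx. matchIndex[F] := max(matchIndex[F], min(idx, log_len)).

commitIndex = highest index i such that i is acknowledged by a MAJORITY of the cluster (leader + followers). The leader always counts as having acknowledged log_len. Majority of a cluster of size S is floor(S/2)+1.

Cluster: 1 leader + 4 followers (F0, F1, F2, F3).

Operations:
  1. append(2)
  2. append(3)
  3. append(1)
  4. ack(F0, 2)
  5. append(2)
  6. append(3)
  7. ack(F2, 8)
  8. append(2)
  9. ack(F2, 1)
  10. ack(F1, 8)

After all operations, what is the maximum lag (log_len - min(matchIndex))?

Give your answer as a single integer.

Answer: 13

Derivation:
Op 1: append 2 -> log_len=2
Op 2: append 3 -> log_len=5
Op 3: append 1 -> log_len=6
Op 4: F0 acks idx 2 -> match: F0=2 F1=0 F2=0 F3=0; commitIndex=0
Op 5: append 2 -> log_len=8
Op 6: append 3 -> log_len=11
Op 7: F2 acks idx 8 -> match: F0=2 F1=0 F2=8 F3=0; commitIndex=2
Op 8: append 2 -> log_len=13
Op 9: F2 acks idx 1 -> match: F0=2 F1=0 F2=8 F3=0; commitIndex=2
Op 10: F1 acks idx 8 -> match: F0=2 F1=8 F2=8 F3=0; commitIndex=8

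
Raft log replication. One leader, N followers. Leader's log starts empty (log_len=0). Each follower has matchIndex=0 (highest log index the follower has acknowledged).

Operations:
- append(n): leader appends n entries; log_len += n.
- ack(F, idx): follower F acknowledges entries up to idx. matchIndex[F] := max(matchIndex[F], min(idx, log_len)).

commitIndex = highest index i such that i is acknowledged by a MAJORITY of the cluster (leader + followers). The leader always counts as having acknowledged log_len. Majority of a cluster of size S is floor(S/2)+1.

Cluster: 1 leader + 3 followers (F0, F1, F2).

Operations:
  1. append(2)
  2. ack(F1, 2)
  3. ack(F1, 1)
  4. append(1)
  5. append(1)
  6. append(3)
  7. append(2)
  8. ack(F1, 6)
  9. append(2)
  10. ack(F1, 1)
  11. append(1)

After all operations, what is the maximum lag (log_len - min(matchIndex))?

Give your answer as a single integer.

Op 1: append 2 -> log_len=2
Op 2: F1 acks idx 2 -> match: F0=0 F1=2 F2=0; commitIndex=0
Op 3: F1 acks idx 1 -> match: F0=0 F1=2 F2=0; commitIndex=0
Op 4: append 1 -> log_len=3
Op 5: append 1 -> log_len=4
Op 6: append 3 -> log_len=7
Op 7: append 2 -> log_len=9
Op 8: F1 acks idx 6 -> match: F0=0 F1=6 F2=0; commitIndex=0
Op 9: append 2 -> log_len=11
Op 10: F1 acks idx 1 -> match: F0=0 F1=6 F2=0; commitIndex=0
Op 11: append 1 -> log_len=12

Answer: 12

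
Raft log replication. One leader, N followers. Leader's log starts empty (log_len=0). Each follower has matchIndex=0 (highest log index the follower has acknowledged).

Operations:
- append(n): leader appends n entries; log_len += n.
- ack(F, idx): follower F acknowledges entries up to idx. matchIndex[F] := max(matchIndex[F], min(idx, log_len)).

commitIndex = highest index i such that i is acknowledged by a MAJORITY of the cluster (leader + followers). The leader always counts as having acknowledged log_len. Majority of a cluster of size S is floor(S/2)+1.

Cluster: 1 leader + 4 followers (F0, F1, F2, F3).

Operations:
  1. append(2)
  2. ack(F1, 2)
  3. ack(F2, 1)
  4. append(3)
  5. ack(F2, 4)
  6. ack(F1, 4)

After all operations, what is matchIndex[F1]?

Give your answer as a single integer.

Answer: 4

Derivation:
Op 1: append 2 -> log_len=2
Op 2: F1 acks idx 2 -> match: F0=0 F1=2 F2=0 F3=0; commitIndex=0
Op 3: F2 acks idx 1 -> match: F0=0 F1=2 F2=1 F3=0; commitIndex=1
Op 4: append 3 -> log_len=5
Op 5: F2 acks idx 4 -> match: F0=0 F1=2 F2=4 F3=0; commitIndex=2
Op 6: F1 acks idx 4 -> match: F0=0 F1=4 F2=4 F3=0; commitIndex=4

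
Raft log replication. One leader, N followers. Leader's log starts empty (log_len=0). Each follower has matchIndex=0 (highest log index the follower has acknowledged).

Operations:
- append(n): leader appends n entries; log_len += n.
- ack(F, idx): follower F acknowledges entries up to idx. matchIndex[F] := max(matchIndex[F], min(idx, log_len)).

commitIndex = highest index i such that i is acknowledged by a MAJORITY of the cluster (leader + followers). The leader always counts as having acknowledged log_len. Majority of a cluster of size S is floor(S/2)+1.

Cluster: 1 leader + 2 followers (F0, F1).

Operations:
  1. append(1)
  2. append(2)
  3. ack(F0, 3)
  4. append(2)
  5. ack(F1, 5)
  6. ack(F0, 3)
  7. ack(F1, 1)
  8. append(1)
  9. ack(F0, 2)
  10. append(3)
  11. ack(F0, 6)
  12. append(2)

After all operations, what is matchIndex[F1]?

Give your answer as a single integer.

Answer: 5

Derivation:
Op 1: append 1 -> log_len=1
Op 2: append 2 -> log_len=3
Op 3: F0 acks idx 3 -> match: F0=3 F1=0; commitIndex=3
Op 4: append 2 -> log_len=5
Op 5: F1 acks idx 5 -> match: F0=3 F1=5; commitIndex=5
Op 6: F0 acks idx 3 -> match: F0=3 F1=5; commitIndex=5
Op 7: F1 acks idx 1 -> match: F0=3 F1=5; commitIndex=5
Op 8: append 1 -> log_len=6
Op 9: F0 acks idx 2 -> match: F0=3 F1=5; commitIndex=5
Op 10: append 3 -> log_len=9
Op 11: F0 acks idx 6 -> match: F0=6 F1=5; commitIndex=6
Op 12: append 2 -> log_len=11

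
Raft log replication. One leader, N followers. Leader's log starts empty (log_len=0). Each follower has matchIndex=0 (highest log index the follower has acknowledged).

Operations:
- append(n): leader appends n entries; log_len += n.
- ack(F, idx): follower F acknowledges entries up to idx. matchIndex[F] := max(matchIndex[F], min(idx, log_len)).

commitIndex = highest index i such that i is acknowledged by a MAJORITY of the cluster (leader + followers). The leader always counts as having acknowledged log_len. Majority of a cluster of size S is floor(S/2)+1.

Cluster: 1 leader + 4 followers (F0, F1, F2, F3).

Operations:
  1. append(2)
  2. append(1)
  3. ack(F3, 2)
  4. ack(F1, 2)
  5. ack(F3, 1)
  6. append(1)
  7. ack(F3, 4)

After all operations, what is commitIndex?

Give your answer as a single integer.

Answer: 2

Derivation:
Op 1: append 2 -> log_len=2
Op 2: append 1 -> log_len=3
Op 3: F3 acks idx 2 -> match: F0=0 F1=0 F2=0 F3=2; commitIndex=0
Op 4: F1 acks idx 2 -> match: F0=0 F1=2 F2=0 F3=2; commitIndex=2
Op 5: F3 acks idx 1 -> match: F0=0 F1=2 F2=0 F3=2; commitIndex=2
Op 6: append 1 -> log_len=4
Op 7: F3 acks idx 4 -> match: F0=0 F1=2 F2=0 F3=4; commitIndex=2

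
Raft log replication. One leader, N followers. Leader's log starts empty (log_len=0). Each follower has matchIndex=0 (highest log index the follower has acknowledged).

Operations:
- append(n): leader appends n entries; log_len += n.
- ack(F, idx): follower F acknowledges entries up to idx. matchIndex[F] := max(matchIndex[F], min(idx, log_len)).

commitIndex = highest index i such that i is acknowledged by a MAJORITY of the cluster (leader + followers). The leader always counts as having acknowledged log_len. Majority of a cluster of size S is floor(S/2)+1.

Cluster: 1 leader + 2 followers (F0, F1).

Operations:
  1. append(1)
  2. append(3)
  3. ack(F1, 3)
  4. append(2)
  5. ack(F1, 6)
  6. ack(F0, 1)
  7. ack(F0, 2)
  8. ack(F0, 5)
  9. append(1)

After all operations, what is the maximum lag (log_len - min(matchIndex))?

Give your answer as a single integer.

Op 1: append 1 -> log_len=1
Op 2: append 3 -> log_len=4
Op 3: F1 acks idx 3 -> match: F0=0 F1=3; commitIndex=3
Op 4: append 2 -> log_len=6
Op 5: F1 acks idx 6 -> match: F0=0 F1=6; commitIndex=6
Op 6: F0 acks idx 1 -> match: F0=1 F1=6; commitIndex=6
Op 7: F0 acks idx 2 -> match: F0=2 F1=6; commitIndex=6
Op 8: F0 acks idx 5 -> match: F0=5 F1=6; commitIndex=6
Op 9: append 1 -> log_len=7

Answer: 2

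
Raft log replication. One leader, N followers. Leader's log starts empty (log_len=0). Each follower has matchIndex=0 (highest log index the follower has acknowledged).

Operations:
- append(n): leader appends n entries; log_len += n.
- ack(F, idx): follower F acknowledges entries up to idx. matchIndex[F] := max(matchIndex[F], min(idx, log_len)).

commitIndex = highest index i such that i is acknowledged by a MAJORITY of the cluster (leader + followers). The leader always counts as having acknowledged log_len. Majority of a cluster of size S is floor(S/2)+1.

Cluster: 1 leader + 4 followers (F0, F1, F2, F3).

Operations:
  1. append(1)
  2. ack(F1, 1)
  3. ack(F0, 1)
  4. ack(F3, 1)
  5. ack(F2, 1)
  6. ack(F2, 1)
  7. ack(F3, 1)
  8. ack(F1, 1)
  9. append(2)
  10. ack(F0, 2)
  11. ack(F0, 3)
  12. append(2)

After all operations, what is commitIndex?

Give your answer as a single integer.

Op 1: append 1 -> log_len=1
Op 2: F1 acks idx 1 -> match: F0=0 F1=1 F2=0 F3=0; commitIndex=0
Op 3: F0 acks idx 1 -> match: F0=1 F1=1 F2=0 F3=0; commitIndex=1
Op 4: F3 acks idx 1 -> match: F0=1 F1=1 F2=0 F3=1; commitIndex=1
Op 5: F2 acks idx 1 -> match: F0=1 F1=1 F2=1 F3=1; commitIndex=1
Op 6: F2 acks idx 1 -> match: F0=1 F1=1 F2=1 F3=1; commitIndex=1
Op 7: F3 acks idx 1 -> match: F0=1 F1=1 F2=1 F3=1; commitIndex=1
Op 8: F1 acks idx 1 -> match: F0=1 F1=1 F2=1 F3=1; commitIndex=1
Op 9: append 2 -> log_len=3
Op 10: F0 acks idx 2 -> match: F0=2 F1=1 F2=1 F3=1; commitIndex=1
Op 11: F0 acks idx 3 -> match: F0=3 F1=1 F2=1 F3=1; commitIndex=1
Op 12: append 2 -> log_len=5

Answer: 1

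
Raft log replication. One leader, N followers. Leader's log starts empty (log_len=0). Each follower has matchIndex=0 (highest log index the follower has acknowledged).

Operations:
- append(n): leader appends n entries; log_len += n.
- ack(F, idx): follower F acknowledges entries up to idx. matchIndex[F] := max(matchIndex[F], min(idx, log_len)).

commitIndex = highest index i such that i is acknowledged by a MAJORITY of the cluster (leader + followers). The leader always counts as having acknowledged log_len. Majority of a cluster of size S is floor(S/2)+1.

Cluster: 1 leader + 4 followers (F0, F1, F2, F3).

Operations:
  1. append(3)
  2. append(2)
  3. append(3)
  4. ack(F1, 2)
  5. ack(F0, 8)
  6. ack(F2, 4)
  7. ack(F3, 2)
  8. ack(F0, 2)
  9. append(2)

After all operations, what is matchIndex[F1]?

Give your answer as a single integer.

Op 1: append 3 -> log_len=3
Op 2: append 2 -> log_len=5
Op 3: append 3 -> log_len=8
Op 4: F1 acks idx 2 -> match: F0=0 F1=2 F2=0 F3=0; commitIndex=0
Op 5: F0 acks idx 8 -> match: F0=8 F1=2 F2=0 F3=0; commitIndex=2
Op 6: F2 acks idx 4 -> match: F0=8 F1=2 F2=4 F3=0; commitIndex=4
Op 7: F3 acks idx 2 -> match: F0=8 F1=2 F2=4 F3=2; commitIndex=4
Op 8: F0 acks idx 2 -> match: F0=8 F1=2 F2=4 F3=2; commitIndex=4
Op 9: append 2 -> log_len=10

Answer: 2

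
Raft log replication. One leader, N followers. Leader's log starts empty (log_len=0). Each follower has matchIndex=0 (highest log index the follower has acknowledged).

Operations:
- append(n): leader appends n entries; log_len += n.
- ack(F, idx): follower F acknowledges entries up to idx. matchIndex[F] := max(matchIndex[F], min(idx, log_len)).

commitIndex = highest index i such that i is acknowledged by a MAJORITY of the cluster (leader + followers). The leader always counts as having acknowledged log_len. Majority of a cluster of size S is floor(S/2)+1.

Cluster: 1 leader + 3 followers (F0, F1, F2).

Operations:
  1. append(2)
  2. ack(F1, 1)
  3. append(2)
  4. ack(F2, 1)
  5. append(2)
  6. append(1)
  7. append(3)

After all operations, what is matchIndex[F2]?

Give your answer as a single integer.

Op 1: append 2 -> log_len=2
Op 2: F1 acks idx 1 -> match: F0=0 F1=1 F2=0; commitIndex=0
Op 3: append 2 -> log_len=4
Op 4: F2 acks idx 1 -> match: F0=0 F1=1 F2=1; commitIndex=1
Op 5: append 2 -> log_len=6
Op 6: append 1 -> log_len=7
Op 7: append 3 -> log_len=10

Answer: 1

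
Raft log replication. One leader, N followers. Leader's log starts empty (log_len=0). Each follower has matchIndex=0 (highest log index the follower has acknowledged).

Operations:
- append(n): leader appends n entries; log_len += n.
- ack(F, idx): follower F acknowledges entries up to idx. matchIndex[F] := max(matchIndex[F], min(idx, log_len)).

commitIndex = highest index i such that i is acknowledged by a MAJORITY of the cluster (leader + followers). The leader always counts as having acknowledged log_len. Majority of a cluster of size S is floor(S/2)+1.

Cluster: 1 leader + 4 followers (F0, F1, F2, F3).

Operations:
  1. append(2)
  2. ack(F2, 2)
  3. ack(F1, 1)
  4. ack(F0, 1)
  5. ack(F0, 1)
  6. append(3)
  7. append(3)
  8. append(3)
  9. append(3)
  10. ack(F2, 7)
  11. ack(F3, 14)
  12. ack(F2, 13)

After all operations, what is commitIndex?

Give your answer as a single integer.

Op 1: append 2 -> log_len=2
Op 2: F2 acks idx 2 -> match: F0=0 F1=0 F2=2 F3=0; commitIndex=0
Op 3: F1 acks idx 1 -> match: F0=0 F1=1 F2=2 F3=0; commitIndex=1
Op 4: F0 acks idx 1 -> match: F0=1 F1=1 F2=2 F3=0; commitIndex=1
Op 5: F0 acks idx 1 -> match: F0=1 F1=1 F2=2 F3=0; commitIndex=1
Op 6: append 3 -> log_len=5
Op 7: append 3 -> log_len=8
Op 8: append 3 -> log_len=11
Op 9: append 3 -> log_len=14
Op 10: F2 acks idx 7 -> match: F0=1 F1=1 F2=7 F3=0; commitIndex=1
Op 11: F3 acks idx 14 -> match: F0=1 F1=1 F2=7 F3=14; commitIndex=7
Op 12: F2 acks idx 13 -> match: F0=1 F1=1 F2=13 F3=14; commitIndex=13

Answer: 13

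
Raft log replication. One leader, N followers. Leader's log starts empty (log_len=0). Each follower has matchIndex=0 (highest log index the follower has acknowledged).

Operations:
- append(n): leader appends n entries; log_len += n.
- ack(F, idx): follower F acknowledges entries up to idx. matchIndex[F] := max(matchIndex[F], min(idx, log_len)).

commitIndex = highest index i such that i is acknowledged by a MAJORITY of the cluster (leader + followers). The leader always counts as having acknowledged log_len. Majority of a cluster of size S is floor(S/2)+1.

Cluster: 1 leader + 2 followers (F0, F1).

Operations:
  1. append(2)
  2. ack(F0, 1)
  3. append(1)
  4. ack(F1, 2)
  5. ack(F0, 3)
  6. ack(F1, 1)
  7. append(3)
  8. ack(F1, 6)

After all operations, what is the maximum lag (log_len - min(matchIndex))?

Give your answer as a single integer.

Op 1: append 2 -> log_len=2
Op 2: F0 acks idx 1 -> match: F0=1 F1=0; commitIndex=1
Op 3: append 1 -> log_len=3
Op 4: F1 acks idx 2 -> match: F0=1 F1=2; commitIndex=2
Op 5: F0 acks idx 3 -> match: F0=3 F1=2; commitIndex=3
Op 6: F1 acks idx 1 -> match: F0=3 F1=2; commitIndex=3
Op 7: append 3 -> log_len=6
Op 8: F1 acks idx 6 -> match: F0=3 F1=6; commitIndex=6

Answer: 3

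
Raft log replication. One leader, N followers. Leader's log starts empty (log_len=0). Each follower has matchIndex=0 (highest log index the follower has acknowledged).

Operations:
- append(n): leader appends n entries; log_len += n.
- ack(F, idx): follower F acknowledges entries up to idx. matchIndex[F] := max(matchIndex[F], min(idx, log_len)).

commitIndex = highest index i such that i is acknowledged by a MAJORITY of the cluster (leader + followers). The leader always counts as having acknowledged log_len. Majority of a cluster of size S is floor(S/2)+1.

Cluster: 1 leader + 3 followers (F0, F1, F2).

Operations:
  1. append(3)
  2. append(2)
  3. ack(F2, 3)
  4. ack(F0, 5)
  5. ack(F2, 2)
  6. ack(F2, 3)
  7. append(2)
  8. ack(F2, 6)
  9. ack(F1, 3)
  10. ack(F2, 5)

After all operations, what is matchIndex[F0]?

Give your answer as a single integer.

Op 1: append 3 -> log_len=3
Op 2: append 2 -> log_len=5
Op 3: F2 acks idx 3 -> match: F0=0 F1=0 F2=3; commitIndex=0
Op 4: F0 acks idx 5 -> match: F0=5 F1=0 F2=3; commitIndex=3
Op 5: F2 acks idx 2 -> match: F0=5 F1=0 F2=3; commitIndex=3
Op 6: F2 acks idx 3 -> match: F0=5 F1=0 F2=3; commitIndex=3
Op 7: append 2 -> log_len=7
Op 8: F2 acks idx 6 -> match: F0=5 F1=0 F2=6; commitIndex=5
Op 9: F1 acks idx 3 -> match: F0=5 F1=3 F2=6; commitIndex=5
Op 10: F2 acks idx 5 -> match: F0=5 F1=3 F2=6; commitIndex=5

Answer: 5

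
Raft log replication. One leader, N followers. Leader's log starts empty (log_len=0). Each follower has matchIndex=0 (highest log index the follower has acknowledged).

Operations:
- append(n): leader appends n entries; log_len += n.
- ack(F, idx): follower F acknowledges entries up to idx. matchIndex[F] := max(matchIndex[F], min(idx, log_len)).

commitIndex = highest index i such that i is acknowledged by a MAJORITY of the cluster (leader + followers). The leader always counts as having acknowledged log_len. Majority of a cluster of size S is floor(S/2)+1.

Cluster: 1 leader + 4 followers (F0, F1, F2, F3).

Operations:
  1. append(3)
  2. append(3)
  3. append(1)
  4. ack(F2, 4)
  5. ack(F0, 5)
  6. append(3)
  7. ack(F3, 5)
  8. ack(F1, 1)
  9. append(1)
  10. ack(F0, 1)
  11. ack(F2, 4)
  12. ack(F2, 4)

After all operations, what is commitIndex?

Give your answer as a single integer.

Answer: 5

Derivation:
Op 1: append 3 -> log_len=3
Op 2: append 3 -> log_len=6
Op 3: append 1 -> log_len=7
Op 4: F2 acks idx 4 -> match: F0=0 F1=0 F2=4 F3=0; commitIndex=0
Op 5: F0 acks idx 5 -> match: F0=5 F1=0 F2=4 F3=0; commitIndex=4
Op 6: append 3 -> log_len=10
Op 7: F3 acks idx 5 -> match: F0=5 F1=0 F2=4 F3=5; commitIndex=5
Op 8: F1 acks idx 1 -> match: F0=5 F1=1 F2=4 F3=5; commitIndex=5
Op 9: append 1 -> log_len=11
Op 10: F0 acks idx 1 -> match: F0=5 F1=1 F2=4 F3=5; commitIndex=5
Op 11: F2 acks idx 4 -> match: F0=5 F1=1 F2=4 F3=5; commitIndex=5
Op 12: F2 acks idx 4 -> match: F0=5 F1=1 F2=4 F3=5; commitIndex=5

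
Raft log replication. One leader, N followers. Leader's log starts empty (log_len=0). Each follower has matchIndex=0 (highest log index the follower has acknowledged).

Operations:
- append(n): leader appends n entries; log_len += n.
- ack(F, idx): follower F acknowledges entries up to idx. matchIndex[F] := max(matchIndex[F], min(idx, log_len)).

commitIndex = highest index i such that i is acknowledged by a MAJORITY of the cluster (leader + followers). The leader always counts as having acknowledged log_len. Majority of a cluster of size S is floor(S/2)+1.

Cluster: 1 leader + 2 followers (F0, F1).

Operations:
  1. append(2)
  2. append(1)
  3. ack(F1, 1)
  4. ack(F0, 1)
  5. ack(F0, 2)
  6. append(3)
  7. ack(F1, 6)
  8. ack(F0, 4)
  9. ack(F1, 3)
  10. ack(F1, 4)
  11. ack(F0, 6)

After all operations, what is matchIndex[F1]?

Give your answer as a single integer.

Op 1: append 2 -> log_len=2
Op 2: append 1 -> log_len=3
Op 3: F1 acks idx 1 -> match: F0=0 F1=1; commitIndex=1
Op 4: F0 acks idx 1 -> match: F0=1 F1=1; commitIndex=1
Op 5: F0 acks idx 2 -> match: F0=2 F1=1; commitIndex=2
Op 6: append 3 -> log_len=6
Op 7: F1 acks idx 6 -> match: F0=2 F1=6; commitIndex=6
Op 8: F0 acks idx 4 -> match: F0=4 F1=6; commitIndex=6
Op 9: F1 acks idx 3 -> match: F0=4 F1=6; commitIndex=6
Op 10: F1 acks idx 4 -> match: F0=4 F1=6; commitIndex=6
Op 11: F0 acks idx 6 -> match: F0=6 F1=6; commitIndex=6

Answer: 6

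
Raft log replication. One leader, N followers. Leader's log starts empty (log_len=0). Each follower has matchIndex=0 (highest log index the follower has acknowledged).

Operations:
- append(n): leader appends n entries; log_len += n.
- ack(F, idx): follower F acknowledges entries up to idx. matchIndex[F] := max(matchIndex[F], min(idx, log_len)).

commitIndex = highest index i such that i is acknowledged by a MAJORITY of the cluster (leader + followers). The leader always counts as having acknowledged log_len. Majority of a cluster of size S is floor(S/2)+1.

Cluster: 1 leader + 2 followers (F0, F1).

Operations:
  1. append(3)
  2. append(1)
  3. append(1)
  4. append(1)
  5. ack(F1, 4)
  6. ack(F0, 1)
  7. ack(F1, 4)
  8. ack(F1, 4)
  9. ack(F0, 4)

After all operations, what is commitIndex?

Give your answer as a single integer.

Answer: 4

Derivation:
Op 1: append 3 -> log_len=3
Op 2: append 1 -> log_len=4
Op 3: append 1 -> log_len=5
Op 4: append 1 -> log_len=6
Op 5: F1 acks idx 4 -> match: F0=0 F1=4; commitIndex=4
Op 6: F0 acks idx 1 -> match: F0=1 F1=4; commitIndex=4
Op 7: F1 acks idx 4 -> match: F0=1 F1=4; commitIndex=4
Op 8: F1 acks idx 4 -> match: F0=1 F1=4; commitIndex=4
Op 9: F0 acks idx 4 -> match: F0=4 F1=4; commitIndex=4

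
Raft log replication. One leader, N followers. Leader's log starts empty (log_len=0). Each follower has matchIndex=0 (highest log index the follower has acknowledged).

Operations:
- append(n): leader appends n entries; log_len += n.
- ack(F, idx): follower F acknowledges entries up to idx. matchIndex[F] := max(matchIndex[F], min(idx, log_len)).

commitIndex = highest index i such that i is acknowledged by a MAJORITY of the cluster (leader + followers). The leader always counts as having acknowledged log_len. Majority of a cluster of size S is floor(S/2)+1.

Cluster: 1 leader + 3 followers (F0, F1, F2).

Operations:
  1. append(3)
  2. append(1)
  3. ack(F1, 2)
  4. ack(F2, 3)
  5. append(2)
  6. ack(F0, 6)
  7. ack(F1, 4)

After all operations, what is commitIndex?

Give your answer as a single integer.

Op 1: append 3 -> log_len=3
Op 2: append 1 -> log_len=4
Op 3: F1 acks idx 2 -> match: F0=0 F1=2 F2=0; commitIndex=0
Op 4: F2 acks idx 3 -> match: F0=0 F1=2 F2=3; commitIndex=2
Op 5: append 2 -> log_len=6
Op 6: F0 acks idx 6 -> match: F0=6 F1=2 F2=3; commitIndex=3
Op 7: F1 acks idx 4 -> match: F0=6 F1=4 F2=3; commitIndex=4

Answer: 4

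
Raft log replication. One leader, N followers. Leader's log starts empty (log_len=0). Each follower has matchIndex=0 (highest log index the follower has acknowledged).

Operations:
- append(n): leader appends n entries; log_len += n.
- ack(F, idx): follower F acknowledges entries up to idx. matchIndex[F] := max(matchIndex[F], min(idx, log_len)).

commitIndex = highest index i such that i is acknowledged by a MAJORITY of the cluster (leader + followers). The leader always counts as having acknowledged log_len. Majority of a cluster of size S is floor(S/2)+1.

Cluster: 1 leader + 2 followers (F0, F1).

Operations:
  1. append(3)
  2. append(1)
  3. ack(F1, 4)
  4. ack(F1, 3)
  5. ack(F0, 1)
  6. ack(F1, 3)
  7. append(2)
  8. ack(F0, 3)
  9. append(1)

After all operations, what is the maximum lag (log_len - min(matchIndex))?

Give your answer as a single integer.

Answer: 4

Derivation:
Op 1: append 3 -> log_len=3
Op 2: append 1 -> log_len=4
Op 3: F1 acks idx 4 -> match: F0=0 F1=4; commitIndex=4
Op 4: F1 acks idx 3 -> match: F0=0 F1=4; commitIndex=4
Op 5: F0 acks idx 1 -> match: F0=1 F1=4; commitIndex=4
Op 6: F1 acks idx 3 -> match: F0=1 F1=4; commitIndex=4
Op 7: append 2 -> log_len=6
Op 8: F0 acks idx 3 -> match: F0=3 F1=4; commitIndex=4
Op 9: append 1 -> log_len=7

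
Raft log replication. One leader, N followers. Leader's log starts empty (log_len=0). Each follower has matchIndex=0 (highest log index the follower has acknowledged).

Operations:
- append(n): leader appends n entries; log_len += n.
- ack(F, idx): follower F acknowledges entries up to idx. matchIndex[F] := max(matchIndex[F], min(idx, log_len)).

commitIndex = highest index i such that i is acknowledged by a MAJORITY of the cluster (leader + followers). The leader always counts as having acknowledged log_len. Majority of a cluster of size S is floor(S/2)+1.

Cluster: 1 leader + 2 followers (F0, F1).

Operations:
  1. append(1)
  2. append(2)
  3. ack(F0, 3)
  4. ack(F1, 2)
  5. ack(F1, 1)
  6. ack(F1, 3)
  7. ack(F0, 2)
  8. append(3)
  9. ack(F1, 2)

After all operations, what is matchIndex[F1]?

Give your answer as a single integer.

Answer: 3

Derivation:
Op 1: append 1 -> log_len=1
Op 2: append 2 -> log_len=3
Op 3: F0 acks idx 3 -> match: F0=3 F1=0; commitIndex=3
Op 4: F1 acks idx 2 -> match: F0=3 F1=2; commitIndex=3
Op 5: F1 acks idx 1 -> match: F0=3 F1=2; commitIndex=3
Op 6: F1 acks idx 3 -> match: F0=3 F1=3; commitIndex=3
Op 7: F0 acks idx 2 -> match: F0=3 F1=3; commitIndex=3
Op 8: append 3 -> log_len=6
Op 9: F1 acks idx 2 -> match: F0=3 F1=3; commitIndex=3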